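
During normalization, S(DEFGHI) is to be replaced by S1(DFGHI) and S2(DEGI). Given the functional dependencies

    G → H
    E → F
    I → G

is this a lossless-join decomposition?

No

Common attributes: S1 ∩ S2 = {DGI}.
Closure of {DGI}: G → H applies, adding H. So (DGI)⁺ = {DGHI}.
The closure contains neither all of S1 = {DFGHI} nor all of S2 = {DEGI}, so the common attributes are not a superkey of either fragment. The join is lossy.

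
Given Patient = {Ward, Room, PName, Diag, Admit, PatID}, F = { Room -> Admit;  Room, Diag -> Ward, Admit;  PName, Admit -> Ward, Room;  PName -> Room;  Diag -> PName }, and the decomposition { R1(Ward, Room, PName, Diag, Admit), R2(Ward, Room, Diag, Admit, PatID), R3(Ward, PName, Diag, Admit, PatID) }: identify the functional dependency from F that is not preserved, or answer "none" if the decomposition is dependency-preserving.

none

Room → Admit lies within R1.
Room, Diag → Ward, Admit lies within R1.
PName, Admit → Ward, Room lies within R1.
PName → Room lies within R1.
Diag → PName lies within R1.
Every dependency is enforceable on the fragments, so the decomposition is dependency-preserving.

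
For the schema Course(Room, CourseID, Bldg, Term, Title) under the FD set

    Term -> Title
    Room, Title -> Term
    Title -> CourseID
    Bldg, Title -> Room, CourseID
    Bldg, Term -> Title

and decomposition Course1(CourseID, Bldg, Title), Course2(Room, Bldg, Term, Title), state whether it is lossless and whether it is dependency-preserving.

Lossless test: (Bldg, Title)⁺ = {Room, CourseID, Bldg, Term, Title}, which contains all of one fragment — lossless.
Dependency preservation: Bldg, Title → Room, CourseID is not contained in any single fragment, but the restricted closure of its left-hand side across the fragments still reaches the right-hand side; the remaining FDs each lie inside some fragment. All dependencies are preserved.

lossless and dependency-preserving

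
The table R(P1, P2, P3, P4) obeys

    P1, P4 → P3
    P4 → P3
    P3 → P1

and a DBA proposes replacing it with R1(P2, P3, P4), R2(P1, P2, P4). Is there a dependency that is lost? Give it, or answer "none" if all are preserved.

Check P3 → P1: no single fragment contains all of {P1, P3}, and the restricted closure of {P3} across the fragments never reaches {P1}.
P1, P4 → P3 is preserved.
P4 → P3 is preserved.

P3 → P1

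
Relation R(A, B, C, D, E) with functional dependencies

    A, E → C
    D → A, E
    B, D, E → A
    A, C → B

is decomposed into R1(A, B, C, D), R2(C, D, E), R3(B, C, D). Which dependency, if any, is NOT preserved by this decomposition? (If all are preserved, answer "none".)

A, E → C

Check A, E → C: no single fragment contains all of {A, C, E}, and the restricted closure of {A, E} across the fragments never reaches {C}.
D → A, E is preserved.
B, D, E → A is preserved.
A, C → B is preserved.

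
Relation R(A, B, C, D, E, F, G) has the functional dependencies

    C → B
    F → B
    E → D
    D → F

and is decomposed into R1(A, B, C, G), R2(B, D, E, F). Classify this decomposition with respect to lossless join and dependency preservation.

Lossless test: (B)⁺ = {B}, which is a superkey of neither fragment — lossy.
Dependency preservation: every FD's attributes lie within a single fragment, so each can be enforced locally — preserved.

lossy but dependency-preserving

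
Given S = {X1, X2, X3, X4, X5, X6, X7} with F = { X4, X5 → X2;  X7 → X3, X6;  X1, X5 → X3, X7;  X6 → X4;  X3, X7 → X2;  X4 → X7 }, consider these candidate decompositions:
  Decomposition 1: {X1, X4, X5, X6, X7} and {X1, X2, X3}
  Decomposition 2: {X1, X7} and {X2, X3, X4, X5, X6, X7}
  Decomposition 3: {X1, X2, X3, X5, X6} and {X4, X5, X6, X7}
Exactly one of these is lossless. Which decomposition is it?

Decomposition 3

Decomposition 1: common = {X1}, closure = {X1} → lossy.
Decomposition 2: common = {X7}, closure = {X2, X3, X4, X6, X7} → lossy.
Decomposition 3: common = {X5, X6}, closure = {X2, X3, X4, X5, X6, X7} → lossless.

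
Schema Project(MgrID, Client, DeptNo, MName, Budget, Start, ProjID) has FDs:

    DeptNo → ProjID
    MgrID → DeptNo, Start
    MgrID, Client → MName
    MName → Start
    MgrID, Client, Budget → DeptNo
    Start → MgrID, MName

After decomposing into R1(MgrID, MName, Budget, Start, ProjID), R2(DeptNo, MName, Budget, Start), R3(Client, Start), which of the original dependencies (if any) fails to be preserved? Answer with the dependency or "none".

DeptNo → ProjID

Check DeptNo → ProjID: no single fragment contains all of {DeptNo, ProjID}, and the restricted closure of {DeptNo} across the fragments never reaches {ProjID}.
MgrID → DeptNo, Start is preserved.
MgrID, Client → MName is preserved.
MName → Start is preserved.
MgrID, Client, Budget → DeptNo is preserved.
Start → MgrID, MName is preserved.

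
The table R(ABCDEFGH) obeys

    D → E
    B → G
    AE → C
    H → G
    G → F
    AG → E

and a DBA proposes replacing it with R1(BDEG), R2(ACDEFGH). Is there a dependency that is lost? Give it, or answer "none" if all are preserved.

D → E lies within R1.
B → G lies within R1.
AE → C lies within R2.
H → G lies within R2.
G → F lies within R2.
AG → E lies within R2.
Every dependency is enforceable on the fragments, so the decomposition is dependency-preserving.

none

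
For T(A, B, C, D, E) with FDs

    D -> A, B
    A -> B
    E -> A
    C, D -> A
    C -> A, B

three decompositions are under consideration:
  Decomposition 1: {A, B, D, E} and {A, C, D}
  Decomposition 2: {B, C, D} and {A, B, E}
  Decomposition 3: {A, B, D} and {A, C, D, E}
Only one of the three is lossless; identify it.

Decomposition 3

Decomposition 1: common = {A, D}, closure = {A, B, D} → lossy.
Decomposition 2: common = {B}, closure = {B} → lossy.
Decomposition 3: common = {A, D}, closure = {A, B, D} → lossless.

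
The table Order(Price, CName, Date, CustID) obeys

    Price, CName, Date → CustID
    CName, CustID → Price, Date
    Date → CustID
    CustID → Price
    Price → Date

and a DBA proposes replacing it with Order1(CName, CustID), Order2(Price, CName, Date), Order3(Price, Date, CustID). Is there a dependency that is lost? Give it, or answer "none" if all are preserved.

Price, CName, Date → CustID: restricted closure across fragments reaches CustID.
CName, CustID → Price, Date: restricted closure across fragments reaches Price, Date.
Date → CustID lies within Order3.
CustID → Price lies within Order3.
Price → Date lies within Order2.
Every dependency is enforceable on the fragments, so the decomposition is dependency-preserving.

none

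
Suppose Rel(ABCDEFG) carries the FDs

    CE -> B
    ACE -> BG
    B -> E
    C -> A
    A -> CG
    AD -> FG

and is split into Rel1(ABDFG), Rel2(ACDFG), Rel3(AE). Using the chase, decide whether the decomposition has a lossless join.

Chase test. Columns are ABCDEFG; row i has aⱼ where attribute j ∈ Reli, else bᵢⱼ.
Initial tableau (one row per fragment):
  row 1: a1 a2 b13 a4 b15 a6 a7
  row 2: a1 b22 a3 a4 b25 a6 a7
  row 3: a1 b32 b33 b34 a5 b36 b37
Rows 1 and 2 agree on A; apply A→CG and equate their CG entries.
Rows 1 and 3 agree on A; apply A→CG and equate their CG entries.
No row becomes fully distinguished — the join is lossy.

No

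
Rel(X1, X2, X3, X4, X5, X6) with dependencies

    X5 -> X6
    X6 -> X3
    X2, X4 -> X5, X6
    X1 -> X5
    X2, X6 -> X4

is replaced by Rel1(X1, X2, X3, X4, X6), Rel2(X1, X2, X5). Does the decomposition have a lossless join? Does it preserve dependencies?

lossless but not dependency-preserving

Lossless test: (X1, X2)⁺ = {X1, X2, X3, X4, X5, X6}, which contains all of one fragment — lossless.
Dependency preservation: the restricted closure of {X5} across the fragments never reaches {X6}, so X5 → X6 cannot be enforced without a join — not preserved.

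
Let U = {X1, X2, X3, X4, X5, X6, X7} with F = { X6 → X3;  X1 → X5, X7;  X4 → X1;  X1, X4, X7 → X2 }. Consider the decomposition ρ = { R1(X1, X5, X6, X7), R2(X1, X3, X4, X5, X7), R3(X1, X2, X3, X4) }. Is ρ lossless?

Chase test. Columns are X1, X2, X3, X4, X5, X6, X7; row i has aⱼ where attribute j ∈ Ri, else bᵢⱼ.
Initial tableau (one row per fragment):
  row 1: a1 b12 b13 b14 a5 a6 a7
  row 2: a1 b22 a3 a4 a5 b26 a7
  row 3: a1 a2 a3 a4 b35 b36 b37
Rows 1 and 3 agree on X1; apply X1→X5, X7 and equate their X5, X7 entries.
Rows 2 and 3 agree on X1, X4, X7; apply X1, X4, X7→X2 and equate their X2 entries.
No row becomes fully distinguished — the join is lossy.

No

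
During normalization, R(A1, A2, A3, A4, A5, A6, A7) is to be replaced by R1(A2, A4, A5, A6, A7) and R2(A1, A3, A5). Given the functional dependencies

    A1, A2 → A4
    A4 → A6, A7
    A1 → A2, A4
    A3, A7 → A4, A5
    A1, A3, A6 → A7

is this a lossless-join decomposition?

Common attributes: R1 ∩ R2 = {A5}.
No dependency enlarges {A5}, so (A5)⁺ = {A5}.
The closure contains neither all of R1 = {A2, A4, A5, A6, A7} nor all of R2 = {A1, A3, A5}, so the common attributes are not a superkey of either fragment. The join is lossy.

No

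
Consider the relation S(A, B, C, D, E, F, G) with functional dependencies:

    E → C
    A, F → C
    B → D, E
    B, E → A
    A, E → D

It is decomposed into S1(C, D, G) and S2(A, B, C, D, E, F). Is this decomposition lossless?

No

Common attributes: S1 ∩ S2 = {C, D}.
No dependency enlarges {C, D}, so (C, D)⁺ = {C, D}.
The closure contains neither all of S1 = {C, D, G} nor all of S2 = {A, B, C, D, E, F}, so the common attributes are not a superkey of either fragment. The join is lossy.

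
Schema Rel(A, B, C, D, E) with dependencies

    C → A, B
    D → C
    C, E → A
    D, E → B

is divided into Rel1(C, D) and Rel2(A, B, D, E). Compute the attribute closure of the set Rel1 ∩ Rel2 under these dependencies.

Rel1 ∩ Rel2 = {D}.
D → C applies, adding C
C → A, B applies, adding A, B
Closure: {A, B, C, D}.

A, B, C, D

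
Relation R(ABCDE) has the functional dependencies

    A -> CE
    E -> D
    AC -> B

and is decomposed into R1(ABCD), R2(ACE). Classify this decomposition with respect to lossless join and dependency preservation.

lossless but not dependency-preserving

Lossless test: (AC)⁺ = {ABCDE}, which contains all of one fragment — lossless.
Dependency preservation: the restricted closure of {E} across the fragments never reaches {D}, so E → D cannot be enforced without a join — not preserved.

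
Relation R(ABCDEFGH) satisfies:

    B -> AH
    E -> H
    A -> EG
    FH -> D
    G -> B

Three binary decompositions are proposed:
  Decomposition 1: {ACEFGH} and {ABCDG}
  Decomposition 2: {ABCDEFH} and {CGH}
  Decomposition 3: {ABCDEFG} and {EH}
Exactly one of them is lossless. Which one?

Decomposition 3

Decomposition 1: common = {ACG}, closure = {ABCEGH} → lossy.
Decomposition 2: common = {CH}, closure = {CH} → lossy.
Decomposition 3: common = {E}, closure = {EH} → lossless.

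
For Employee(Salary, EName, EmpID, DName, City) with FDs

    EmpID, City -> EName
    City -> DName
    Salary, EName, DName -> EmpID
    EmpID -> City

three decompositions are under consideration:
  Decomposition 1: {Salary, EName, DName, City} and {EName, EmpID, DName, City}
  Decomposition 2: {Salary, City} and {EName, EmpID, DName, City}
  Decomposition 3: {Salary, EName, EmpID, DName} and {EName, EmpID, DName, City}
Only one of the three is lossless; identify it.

Decomposition 1: common = {EName, DName, City}, closure = {EName, DName, City} → lossy.
Decomposition 2: common = {City}, closure = {DName, City} → lossy.
Decomposition 3: common = {EName, EmpID, DName}, closure = {EName, EmpID, DName, City} → lossless.

Decomposition 3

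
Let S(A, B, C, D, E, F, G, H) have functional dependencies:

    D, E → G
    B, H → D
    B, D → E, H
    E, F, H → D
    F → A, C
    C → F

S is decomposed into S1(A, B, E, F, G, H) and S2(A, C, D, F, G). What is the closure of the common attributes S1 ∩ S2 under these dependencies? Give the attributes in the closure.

S1 ∩ S2 = {A, F, G}.
F → A, C applies, adding C
Closure: {A, C, F, G}.

A, C, F, G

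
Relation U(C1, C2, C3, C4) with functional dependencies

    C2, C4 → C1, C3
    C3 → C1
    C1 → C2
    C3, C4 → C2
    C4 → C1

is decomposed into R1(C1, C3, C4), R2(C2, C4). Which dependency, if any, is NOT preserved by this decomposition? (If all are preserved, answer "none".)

Check C1 → C2: no single fragment contains all of {C1, C2}, and the restricted closure of {C1} across the fragments never reaches {C2}.
C2, C4 → C1, C3 is preserved.
C3 → C1 is preserved.
C3, C4 → C2 is preserved.
C4 → C1 is preserved.

C1 → C2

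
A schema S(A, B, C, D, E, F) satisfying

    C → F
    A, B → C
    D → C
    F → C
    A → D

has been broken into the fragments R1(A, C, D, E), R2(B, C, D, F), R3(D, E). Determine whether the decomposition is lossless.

Chase test. Columns are A, B, C, D, E, F; row i has aⱼ where attribute j ∈ Ri, else bᵢⱼ.
Initial tableau (one row per fragment):
  row 1: a1 b12 a3 a4 a5 b16
  row 2: b21 a2 a3 a4 b25 a6
  row 3: b31 b32 b33 a4 a5 b36
Rows 1 and 2 agree on C; apply C→F and equate their F entries.
Rows 1 and 3 agree on D; apply D→C and equate their C entries.
Rows 1 and 3 agree on C; apply C→F and equate their F entries.
No row becomes fully distinguished — the join is lossy.

No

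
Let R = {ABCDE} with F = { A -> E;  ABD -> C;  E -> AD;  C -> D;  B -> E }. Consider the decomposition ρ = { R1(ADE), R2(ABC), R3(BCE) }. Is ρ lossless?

Chase test. Columns are ABCDE; row i has aⱼ where attribute j ∈ Ri, else bᵢⱼ.
Initial tableau (one row per fragment):
  row 1: a1 b12 b13 a4 a5
  row 2: a1 a2 a3 b24 b25
  row 3: b31 a2 a3 b34 a5
Rows 1 and 2 agree on A; apply A→E and equate their E entries.
Rows 1 and 2 agree on E; apply E→AD and equate their AD entries.
Rows 1 and 3 agree on E; apply E→AD and equate their AD entries.
Row 2 is now all distinguished symbols — the join is lossless.

Yes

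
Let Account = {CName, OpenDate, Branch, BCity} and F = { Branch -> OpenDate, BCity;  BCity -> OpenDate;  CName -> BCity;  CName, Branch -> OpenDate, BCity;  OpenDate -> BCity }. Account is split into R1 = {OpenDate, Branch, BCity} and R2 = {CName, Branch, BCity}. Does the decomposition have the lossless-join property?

Yes

Common attributes: R1 ∩ R2 = {Branch, BCity}.
Closure of {Branch, BCity}: Branch → OpenDate, BCity applies, adding OpenDate. So (Branch, BCity)⁺ = {OpenDate, Branch, BCity}.
This closure contains every attribute of R1, so R1 ∩ R2 → R1. The join is lossless.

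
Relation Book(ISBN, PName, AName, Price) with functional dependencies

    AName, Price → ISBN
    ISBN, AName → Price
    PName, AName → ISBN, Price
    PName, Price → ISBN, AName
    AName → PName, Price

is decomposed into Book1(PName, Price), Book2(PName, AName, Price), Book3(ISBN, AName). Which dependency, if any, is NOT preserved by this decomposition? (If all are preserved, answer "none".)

AName, Price → ISBN: restricted closure across fragments reaches ISBN.
ISBN, AName → Price: restricted closure across fragments reaches Price.
PName, AName → ISBN, Price: restricted closure across fragments reaches ISBN, Price.
PName, Price → ISBN, AName: restricted closure across fragments reaches ISBN, AName.
AName → PName, Price lies within Book2.
Every dependency is enforceable on the fragments, so the decomposition is dependency-preserving.

none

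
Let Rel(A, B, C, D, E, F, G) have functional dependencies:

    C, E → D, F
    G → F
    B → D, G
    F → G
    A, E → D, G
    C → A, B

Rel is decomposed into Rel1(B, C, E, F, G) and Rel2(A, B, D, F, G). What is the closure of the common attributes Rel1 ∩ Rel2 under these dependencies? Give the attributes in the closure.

Rel1 ∩ Rel2 = {B, F, G}.
B → D, G applies, adding D
Closure: {B, D, F, G}.

B, D, F, G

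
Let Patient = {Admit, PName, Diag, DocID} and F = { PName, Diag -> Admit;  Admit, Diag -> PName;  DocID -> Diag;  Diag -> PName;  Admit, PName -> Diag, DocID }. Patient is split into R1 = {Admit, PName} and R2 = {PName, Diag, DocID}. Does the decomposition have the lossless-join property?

No

Common attributes: R1 ∩ R2 = {PName}.
No dependency enlarges {PName}, so (PName)⁺ = {PName}.
The closure contains neither all of R1 = {Admit, PName} nor all of R2 = {PName, Diag, DocID}, so the common attributes are not a superkey of either fragment. The join is lossy.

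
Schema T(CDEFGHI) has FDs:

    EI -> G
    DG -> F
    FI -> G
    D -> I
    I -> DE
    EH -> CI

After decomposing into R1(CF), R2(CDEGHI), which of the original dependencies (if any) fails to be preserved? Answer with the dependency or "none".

Check DG → F: no single fragment contains all of {DFG}, and the restricted closure of {DG} across the fragments never reaches {F}.
EI → G is preserved.
FI → G is preserved.
D → I is preserved.
I → DE is preserved.
EH → CI is preserved.

DG -> F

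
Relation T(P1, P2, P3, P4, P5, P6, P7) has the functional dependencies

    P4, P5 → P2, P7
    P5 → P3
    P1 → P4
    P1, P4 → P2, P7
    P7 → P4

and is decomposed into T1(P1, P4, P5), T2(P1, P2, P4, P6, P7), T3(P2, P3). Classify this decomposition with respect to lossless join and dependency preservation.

lossy and not dependency-preserving

Lossless test (chase): Rows 1 and 2 agree on P1, P4; apply P1, P4→P2, P7 and equate their P2, P7 entries. No row becomes fully distinguished — the join is lossy.
Dependency preservation: the restricted closure of {P4, P5} across the fragments never reaches {P2, P7}, so P4, P5 → P2, P7 cannot be enforced without a join — not preserved.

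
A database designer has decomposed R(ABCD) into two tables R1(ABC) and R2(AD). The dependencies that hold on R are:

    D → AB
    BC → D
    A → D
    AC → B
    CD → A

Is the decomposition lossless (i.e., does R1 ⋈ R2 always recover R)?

Common attributes: R1 ∩ R2 = {A}.
Closure of {A}: A → D applies, adding D; D → AB applies, adding B. So (A)⁺ = {ABD}.
This closure contains every attribute of R2, so R1 ∩ R2 → R2. The join is lossless.

Yes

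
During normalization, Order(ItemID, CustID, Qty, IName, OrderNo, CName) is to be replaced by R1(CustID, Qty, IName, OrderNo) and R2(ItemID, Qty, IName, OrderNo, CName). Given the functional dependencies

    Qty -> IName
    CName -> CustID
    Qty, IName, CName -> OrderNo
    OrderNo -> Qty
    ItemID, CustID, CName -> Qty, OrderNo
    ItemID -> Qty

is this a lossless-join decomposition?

Common attributes: R1 ∩ R2 = {Qty, IName, OrderNo}.
No dependency enlarges {Qty, IName, OrderNo}, so (Qty, IName, OrderNo)⁺ = {Qty, IName, OrderNo}.
The closure contains neither all of R1 = {CustID, Qty, IName, OrderNo} nor all of R2 = {ItemID, Qty, IName, OrderNo, CName}, so the common attributes are not a superkey of either fragment. The join is lossy.

No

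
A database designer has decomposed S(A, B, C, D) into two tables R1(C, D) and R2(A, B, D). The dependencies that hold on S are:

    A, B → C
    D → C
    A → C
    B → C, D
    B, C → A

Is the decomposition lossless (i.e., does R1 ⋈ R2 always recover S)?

Common attributes: R1 ∩ R2 = {D}.
Closure of {D}: D → C applies, adding C. So (D)⁺ = {C, D}.
This closure contains every attribute of R1, so R1 ∩ R2 → R1. The join is lossless.

Yes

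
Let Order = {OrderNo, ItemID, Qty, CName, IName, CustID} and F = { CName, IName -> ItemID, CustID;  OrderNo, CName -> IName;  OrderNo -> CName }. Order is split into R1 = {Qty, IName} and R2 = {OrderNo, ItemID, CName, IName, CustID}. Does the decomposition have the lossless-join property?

No

Common attributes: R1 ∩ R2 = {IName}.
No dependency enlarges {IName}, so (IName)⁺ = {IName}.
The closure contains neither all of R1 = {Qty, IName} nor all of R2 = {OrderNo, ItemID, CName, IName, CustID}, so the common attributes are not a superkey of either fragment. The join is lossy.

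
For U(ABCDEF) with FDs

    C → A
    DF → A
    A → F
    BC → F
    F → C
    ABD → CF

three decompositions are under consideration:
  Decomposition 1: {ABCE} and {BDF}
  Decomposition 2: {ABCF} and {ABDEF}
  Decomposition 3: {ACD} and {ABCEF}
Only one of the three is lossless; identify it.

Decomposition 1: common = {B}, closure = {B} → lossy.
Decomposition 2: common = {ABF}, closure = {ABCF} → lossless.
Decomposition 3: common = {AC}, closure = {ACF} → lossy.

Decomposition 2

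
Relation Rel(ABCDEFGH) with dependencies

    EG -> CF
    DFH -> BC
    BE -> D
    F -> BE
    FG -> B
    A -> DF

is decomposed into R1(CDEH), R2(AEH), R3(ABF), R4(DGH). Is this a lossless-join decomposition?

No

Chase test. Columns are ABCDEFGH; row i has aⱼ where attribute j ∈ Ri, else bᵢⱼ.
Initial tableau (one row per fragment):
  row 1: b11 b12 a3 a4 a5 b16 b17 a8
  row 2: a1 b22 b23 b24 a5 b26 b27 a8
  row 3: a1 a2 b33 b34 b35 a6 b37 b38
  row 4: b41 b42 b43 a4 b45 b46 a7 a8
Rows 2 and 3 agree on A; apply A→DF and equate their DF entries.
Rows 2 and 3 agree on F; apply F→BE and equate their BE entries.
No row becomes fully distinguished — the join is lossy.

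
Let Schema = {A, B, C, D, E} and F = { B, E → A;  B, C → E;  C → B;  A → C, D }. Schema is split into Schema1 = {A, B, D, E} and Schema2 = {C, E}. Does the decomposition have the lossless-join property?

Common attributes: Schema1 ∩ Schema2 = {E}.
No dependency enlarges {E}, so (E)⁺ = {E}.
The closure contains neither all of Schema1 = {A, B, D, E} nor all of Schema2 = {C, E}, so the common attributes are not a superkey of either fragment. The join is lossy.

No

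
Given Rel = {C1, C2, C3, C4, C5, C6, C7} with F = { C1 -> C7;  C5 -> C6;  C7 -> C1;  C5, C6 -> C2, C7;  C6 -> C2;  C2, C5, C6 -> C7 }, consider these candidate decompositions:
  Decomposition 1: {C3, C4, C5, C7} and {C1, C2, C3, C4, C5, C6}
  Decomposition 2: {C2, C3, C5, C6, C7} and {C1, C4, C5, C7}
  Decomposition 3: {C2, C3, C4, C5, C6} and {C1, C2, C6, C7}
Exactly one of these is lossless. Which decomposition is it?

Decomposition 1

Decomposition 1: common = {C3, C4, C5}, closure = {C1, C2, C3, C4, C5, C6, C7} → lossless.
Decomposition 2: common = {C5, C7}, closure = {C1, C2, C5, C6, C7} → lossy.
Decomposition 3: common = {C2, C6}, closure = {C2, C6} → lossy.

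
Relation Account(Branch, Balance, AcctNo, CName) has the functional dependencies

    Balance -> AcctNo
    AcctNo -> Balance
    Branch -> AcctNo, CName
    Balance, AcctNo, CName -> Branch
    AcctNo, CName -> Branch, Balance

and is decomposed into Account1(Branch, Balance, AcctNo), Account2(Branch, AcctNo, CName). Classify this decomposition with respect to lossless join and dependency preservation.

lossless and dependency-preserving

Lossless test: (Branch, AcctNo)⁺ = {Branch, Balance, AcctNo, CName}, which contains all of one fragment — lossless.
Dependency preservation: Balance, AcctNo, CName → Branch; AcctNo, CName → Branch, Balance are not contained in any single fragment, but the restricted closure of each left-hand side across the fragments still reaches the right-hand side; the remaining FDs each lie inside some fragment. All dependencies are preserved.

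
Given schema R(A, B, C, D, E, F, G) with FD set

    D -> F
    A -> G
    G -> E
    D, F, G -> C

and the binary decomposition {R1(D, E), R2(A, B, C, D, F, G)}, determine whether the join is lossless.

No

Common attributes: R1 ∩ R2 = {D}.
Closure of {D}: D → F applies, adding F. So (D)⁺ = {D, F}.
The closure contains neither all of R1 = {D, E} nor all of R2 = {A, B, C, D, F, G}, so the common attributes are not a superkey of either fragment. The join is lossy.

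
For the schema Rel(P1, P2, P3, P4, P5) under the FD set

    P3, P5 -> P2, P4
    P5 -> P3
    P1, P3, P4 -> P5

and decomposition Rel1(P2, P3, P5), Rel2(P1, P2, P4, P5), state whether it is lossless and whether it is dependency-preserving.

Lossless test: (P2, P5)⁺ = {P2, P3, P4, P5}, which contains all of one fragment — lossless.
Dependency preservation: the restricted closure of {P1, P3, P4} across the fragments never reaches {P5}, so P1, P3, P4 → P5 cannot be enforced without a join — not preserved.

lossless but not dependency-preserving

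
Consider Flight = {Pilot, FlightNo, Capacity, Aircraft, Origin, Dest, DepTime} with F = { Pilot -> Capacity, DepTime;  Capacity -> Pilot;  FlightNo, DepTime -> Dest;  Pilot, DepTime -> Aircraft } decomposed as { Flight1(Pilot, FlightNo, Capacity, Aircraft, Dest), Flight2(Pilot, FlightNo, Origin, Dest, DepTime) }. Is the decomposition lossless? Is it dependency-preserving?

lossless and dependency-preserving

Lossless test: (Pilot, FlightNo, Dest)⁺ = {Pilot, FlightNo, Capacity, Aircraft, Dest, DepTime}, which contains all of one fragment — lossless.
Dependency preservation: Pilot → Capacity, DepTime; Pilot, DepTime → Aircraft are not contained in any single fragment, but the restricted closure of each left-hand side across the fragments still reaches the right-hand side; the remaining FDs each lie inside some fragment. All dependencies are preserved.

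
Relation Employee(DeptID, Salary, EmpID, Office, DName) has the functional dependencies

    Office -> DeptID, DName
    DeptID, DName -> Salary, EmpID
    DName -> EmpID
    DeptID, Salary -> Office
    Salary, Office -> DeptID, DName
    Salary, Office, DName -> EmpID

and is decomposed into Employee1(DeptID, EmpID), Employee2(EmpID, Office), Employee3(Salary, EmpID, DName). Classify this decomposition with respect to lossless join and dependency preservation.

Lossless test (chase): applying each FD to every pair of rows produces no changes in the tableau, so no row becomes fully distinguished — the join is lossy.
Dependency preservation: the restricted closure of {Office} across the fragments never reaches {DeptID, DName}, so Office → DeptID, DName cannot be enforced without a join — not preserved.

lossy and not dependency-preserving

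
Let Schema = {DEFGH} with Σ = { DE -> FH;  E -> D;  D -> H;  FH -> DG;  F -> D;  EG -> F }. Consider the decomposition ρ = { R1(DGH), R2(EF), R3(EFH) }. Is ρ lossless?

Chase test. Columns are DEFGH; row i has aⱼ where attribute j ∈ Ri, else bᵢⱼ.
Initial tableau (one row per fragment):
  row 1: a1 b12 b13 a4 a5
  row 2: b21 a2 a3 b24 b25
  row 3: b31 a2 a3 b34 a5
Rows 2 and 3 agree on E; apply E→D and equate their D entries.
Rows 2 and 3 agree on D; apply D→H and equate their H entries.
Rows 2 and 3 agree on FH; apply FH→DG and equate their DG entries.
No row becomes fully distinguished — the join is lossy.

No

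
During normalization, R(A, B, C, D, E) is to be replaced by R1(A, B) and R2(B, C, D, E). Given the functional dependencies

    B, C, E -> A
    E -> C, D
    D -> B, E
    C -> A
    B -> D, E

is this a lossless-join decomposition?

Yes

Common attributes: R1 ∩ R2 = {B}.
Closure of {B}: B → D, E applies, adding D, E; E → C, D applies, adding C; C → A applies, adding A. So (B)⁺ = {A, B, C, D, E}.
This closure contains every attribute of R1, so R1 ∩ R2 → R1. The join is lossless.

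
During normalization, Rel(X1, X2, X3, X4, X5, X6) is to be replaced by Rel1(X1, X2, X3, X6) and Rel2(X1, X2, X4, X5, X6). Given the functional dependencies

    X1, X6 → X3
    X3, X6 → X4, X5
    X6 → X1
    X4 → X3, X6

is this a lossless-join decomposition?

Common attributes: Rel1 ∩ Rel2 = {X1, X2, X6}.
Closure of {X1, X2, X6}: X1, X6 → X3 applies, adding X3; X3, X6 → X4, X5 applies, adding X4, X5. So (X1, X2, X6)⁺ = {X1, X2, X3, X4, X5, X6}.
This closure contains every attribute of Rel1, so Rel1 ∩ Rel2 → Rel1. The join is lossless.

Yes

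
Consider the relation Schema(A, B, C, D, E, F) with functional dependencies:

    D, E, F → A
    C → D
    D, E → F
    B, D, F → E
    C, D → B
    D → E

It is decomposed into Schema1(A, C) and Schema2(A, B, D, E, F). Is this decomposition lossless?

Common attributes: Schema1 ∩ Schema2 = {A}.
No dependency enlarges {A}, so (A)⁺ = {A}.
The closure contains neither all of Schema1 = {A, C} nor all of Schema2 = {A, B, D, E, F}, so the common attributes are not a superkey of either fragment. The join is lossy.

No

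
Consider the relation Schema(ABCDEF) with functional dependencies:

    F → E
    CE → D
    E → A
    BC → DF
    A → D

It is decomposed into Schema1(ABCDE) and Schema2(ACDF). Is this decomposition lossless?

Common attributes: Schema1 ∩ Schema2 = {ACD}.
No dependency enlarges {ACD}, so (ACD)⁺ = {ACD}.
The closure contains neither all of Schema1 = {ABCDE} nor all of Schema2 = {ACDF}, so the common attributes are not a superkey of either fragment. The join is lossy.

No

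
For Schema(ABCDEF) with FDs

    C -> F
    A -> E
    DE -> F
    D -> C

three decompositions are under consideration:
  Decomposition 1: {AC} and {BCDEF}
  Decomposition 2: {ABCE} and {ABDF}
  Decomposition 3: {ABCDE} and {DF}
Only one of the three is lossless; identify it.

Decomposition 3

Decomposition 1: common = {C}, closure = {CF} → lossy.
Decomposition 2: common = {AB}, closure = {ABE} → lossy.
Decomposition 3: common = {D}, closure = {CDF} → lossless.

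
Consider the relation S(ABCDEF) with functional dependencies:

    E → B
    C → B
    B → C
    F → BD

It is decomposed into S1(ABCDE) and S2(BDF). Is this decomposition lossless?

Common attributes: S1 ∩ S2 = {BD}.
Closure of {BD}: B → C applies, adding C. So (BD)⁺ = {BCD}.
The closure contains neither all of S1 = {ABCDE} nor all of S2 = {BDF}, so the common attributes are not a superkey of either fragment. The join is lossy.

No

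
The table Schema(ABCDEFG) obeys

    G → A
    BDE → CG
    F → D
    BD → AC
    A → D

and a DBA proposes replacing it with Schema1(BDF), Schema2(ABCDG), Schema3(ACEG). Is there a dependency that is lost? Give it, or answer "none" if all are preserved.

Check BDE → CG: no single fragment contains all of {BCDEG}, and the restricted closure of {BDE} across the fragments never reaches {CG}.
G → A is preserved.
F → D is preserved.
BD → AC is preserved.
A → D is preserved.

BDE → CG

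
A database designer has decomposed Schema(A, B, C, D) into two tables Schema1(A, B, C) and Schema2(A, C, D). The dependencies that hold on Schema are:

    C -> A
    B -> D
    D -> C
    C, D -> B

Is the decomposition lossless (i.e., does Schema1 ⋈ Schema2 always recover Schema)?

Common attributes: Schema1 ∩ Schema2 = {A, C}.
No dependency enlarges {A, C}, so (A, C)⁺ = {A, C}.
The closure contains neither all of Schema1 = {A, B, C} nor all of Schema2 = {A, C, D}, so the common attributes are not a superkey of either fragment. The join is lossy.

No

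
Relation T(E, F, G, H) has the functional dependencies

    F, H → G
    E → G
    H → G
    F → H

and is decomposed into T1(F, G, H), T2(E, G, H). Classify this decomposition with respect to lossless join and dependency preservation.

Lossless test: (G, H)⁺ = {G, H}, which is a superkey of neither fragment — lossy.
Dependency preservation: every FD's attributes lie within a single fragment, so each can be enforced locally — preserved.

lossy but dependency-preserving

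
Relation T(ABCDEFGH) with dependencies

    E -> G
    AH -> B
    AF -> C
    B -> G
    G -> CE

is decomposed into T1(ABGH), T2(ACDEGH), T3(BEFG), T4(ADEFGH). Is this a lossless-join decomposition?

Yes

Chase test. Columns are ABCDEFGH; row i has aⱼ where attribute j ∈ Ti, else bᵢⱼ.
Initial tableau (one row per fragment):
  row 1: a1 a2 b13 b14 b15 b16 a7 a8
  row 2: a1 b22 a3 a4 a5 b26 a7 a8
  row 3: b31 a2 b33 b34 a5 a6 a7 b38
  row 4: a1 b42 b43 a4 a5 a6 a7 a8
Rows 1 and 2 agree on AH; apply AH→B and equate their B entries.
Rows 1 and 4 agree on AH; apply AH→B and equate their B entries.
Rows 1 and 2 agree on G; apply G→CE and equate their CE entries.
Rows 1 and 3 agree on G; apply G→CE and equate their CE entries.
Rows 1 and 4 agree on G; apply G→CE and equate their CE entries.
Row 4 is now all distinguished symbols — the join is lossless.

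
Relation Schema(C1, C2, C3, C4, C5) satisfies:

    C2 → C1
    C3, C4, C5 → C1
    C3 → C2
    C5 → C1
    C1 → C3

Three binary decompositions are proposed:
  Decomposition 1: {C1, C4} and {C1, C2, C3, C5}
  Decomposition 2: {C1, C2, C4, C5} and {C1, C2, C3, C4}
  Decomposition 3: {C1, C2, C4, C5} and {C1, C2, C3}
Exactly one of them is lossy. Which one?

Decomposition 1: common = {C1}, closure = {C1, C2, C3} → lossy.
Decomposition 2: common = {C1, C2, C4}, closure = {C1, C2, C3, C4} → lossless.
Decomposition 3: common = {C1, C2}, closure = {C1, C2, C3} → lossless.

Decomposition 1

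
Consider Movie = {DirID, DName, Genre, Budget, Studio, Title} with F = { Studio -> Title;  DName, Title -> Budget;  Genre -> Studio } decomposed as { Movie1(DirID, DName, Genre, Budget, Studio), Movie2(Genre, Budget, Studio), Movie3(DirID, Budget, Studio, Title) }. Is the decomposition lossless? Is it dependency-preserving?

Lossless test (chase): Rows 1 and 2 agree on Studio; apply Studio→Title and equate their Title entries. Rows 1 and 3 agree on Studio; apply Studio→Title and equate their Title entries. Row 1 is now all distinguished symbols — the join is lossless.
Dependency preservation: the restricted closure of {DName, Title} across the fragments never reaches {Budget}, so DName, Title → Budget cannot be enforced without a join — not preserved.

lossless but not dependency-preserving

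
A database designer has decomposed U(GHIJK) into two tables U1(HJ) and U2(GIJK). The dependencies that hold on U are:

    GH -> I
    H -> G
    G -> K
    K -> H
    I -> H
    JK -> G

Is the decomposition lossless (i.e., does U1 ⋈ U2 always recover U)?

No

Common attributes: U1 ∩ U2 = {J}.
No dependency enlarges {J}, so (J)⁺ = {J}.
The closure contains neither all of U1 = {HJ} nor all of U2 = {GIJK}, so the common attributes are not a superkey of either fragment. The join is lossy.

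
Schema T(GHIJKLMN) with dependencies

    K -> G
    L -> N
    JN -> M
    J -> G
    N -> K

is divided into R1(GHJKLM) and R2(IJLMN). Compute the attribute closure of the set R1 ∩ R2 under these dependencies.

GJKLMN

R1 ∩ R2 = {JLM}.
L → N applies, adding N
J → G applies, adding G
N → K applies, adding K
Closure: {GJKLMN}.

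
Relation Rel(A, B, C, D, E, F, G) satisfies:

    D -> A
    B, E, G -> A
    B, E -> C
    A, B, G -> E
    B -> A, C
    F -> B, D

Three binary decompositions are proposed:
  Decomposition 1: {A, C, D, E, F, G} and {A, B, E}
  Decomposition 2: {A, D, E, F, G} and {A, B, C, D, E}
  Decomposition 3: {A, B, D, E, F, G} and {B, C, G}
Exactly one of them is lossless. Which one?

Decomposition 1: common = {A, E}, closure = {A, E} → lossy.
Decomposition 2: common = {A, D, E}, closure = {A, D, E} → lossy.
Decomposition 3: common = {B, G}, closure = {A, B, C, E, G} → lossless.

Decomposition 3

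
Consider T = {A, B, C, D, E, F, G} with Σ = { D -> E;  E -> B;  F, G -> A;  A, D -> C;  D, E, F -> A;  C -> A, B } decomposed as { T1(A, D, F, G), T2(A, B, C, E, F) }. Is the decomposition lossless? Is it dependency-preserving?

Lossless test: (A, F)⁺ = {A, F}, which is a superkey of neither fragment — lossy.
Dependency preservation: the restricted closure of {D} across the fragments never reaches {E}, so D → E cannot be enforced without a join — not preserved.

lossy and not dependency-preserving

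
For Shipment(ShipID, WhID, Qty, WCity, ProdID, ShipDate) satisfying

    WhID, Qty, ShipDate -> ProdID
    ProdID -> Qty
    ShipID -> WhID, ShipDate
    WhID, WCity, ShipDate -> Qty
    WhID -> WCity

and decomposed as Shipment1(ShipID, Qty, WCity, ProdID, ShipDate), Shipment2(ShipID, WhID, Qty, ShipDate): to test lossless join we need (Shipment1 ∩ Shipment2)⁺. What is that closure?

ShipID, WhID, Qty, WCity, ProdID, ShipDate

Shipment1 ∩ Shipment2 = {ShipID, Qty, ShipDate}.
ShipID → WhID, ShipDate applies, adding WhID
WhID → WCity applies, adding WCity
WhID, Qty, ShipDate → ProdID applies, adding ProdID
Closure: {ShipID, WhID, Qty, WCity, ProdID, ShipDate}.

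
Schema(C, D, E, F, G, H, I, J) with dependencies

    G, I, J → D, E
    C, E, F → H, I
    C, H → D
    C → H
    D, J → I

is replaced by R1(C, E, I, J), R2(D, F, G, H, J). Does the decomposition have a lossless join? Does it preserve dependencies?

Lossless test: (J)⁺ = {J}, which is a superkey of neither fragment — lossy.
Dependency preservation: the restricted closure of {G, I, J} across the fragments never reaches {D, E}, so G, I, J → D, E cannot be enforced without a join — not preserved.

lossy and not dependency-preserving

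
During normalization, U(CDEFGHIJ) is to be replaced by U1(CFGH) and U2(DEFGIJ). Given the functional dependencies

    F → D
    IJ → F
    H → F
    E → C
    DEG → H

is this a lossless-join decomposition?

Common attributes: U1 ∩ U2 = {FG}.
Closure of {FG}: F → D applies, adding D. So (FG)⁺ = {DFG}.
The closure contains neither all of U1 = {CFGH} nor all of U2 = {DEFGIJ}, so the common attributes are not a superkey of either fragment. The join is lossy.

No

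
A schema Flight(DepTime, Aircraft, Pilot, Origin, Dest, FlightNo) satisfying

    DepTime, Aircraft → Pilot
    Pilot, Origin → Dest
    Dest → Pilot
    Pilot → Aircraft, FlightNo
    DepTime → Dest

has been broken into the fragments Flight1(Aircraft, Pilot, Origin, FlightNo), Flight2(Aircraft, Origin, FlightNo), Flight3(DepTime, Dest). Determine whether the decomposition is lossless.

Chase test. Columns are DepTime, Aircraft, Pilot, Origin, Dest, FlightNo; row i has aⱼ where attribute j ∈ Flighti, else bᵢⱼ.
Initial tableau (one row per fragment):
  row 1: b11 a2 a3 a4 b15 a6
  row 2: b21 a2 b23 a4 b25 a6
  row 3: a1 b32 b33 b34 a5 b36
No row becomes fully distinguished — the join is lossy.

No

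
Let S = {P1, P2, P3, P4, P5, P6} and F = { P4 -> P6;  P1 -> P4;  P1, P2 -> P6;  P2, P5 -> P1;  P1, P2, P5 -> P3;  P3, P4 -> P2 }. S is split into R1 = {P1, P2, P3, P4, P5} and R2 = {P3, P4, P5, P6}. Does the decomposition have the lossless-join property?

Yes

Common attributes: R1 ∩ R2 = {P3, P4, P5}.
Closure of {P3, P4, P5}: P4 → P6 applies, adding P6; P3, P4 → P2 applies, adding P2; P2, P5 → P1 applies, adding P1. So (P3, P4, P5)⁺ = {P1, P2, P3, P4, P5, P6}.
This closure contains every attribute of R1, so R1 ∩ R2 → R1. The join is lossless.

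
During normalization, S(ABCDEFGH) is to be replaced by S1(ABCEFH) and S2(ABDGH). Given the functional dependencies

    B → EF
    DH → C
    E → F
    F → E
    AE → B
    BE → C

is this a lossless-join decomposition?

Yes

Common attributes: S1 ∩ S2 = {ABH}.
Closure of {ABH}: B → EF applies, adding EF; BE → C applies, adding C. So (ABH)⁺ = {ABCEFH}.
This closure contains every attribute of S1, so S1 ∩ S2 → S1. The join is lossless.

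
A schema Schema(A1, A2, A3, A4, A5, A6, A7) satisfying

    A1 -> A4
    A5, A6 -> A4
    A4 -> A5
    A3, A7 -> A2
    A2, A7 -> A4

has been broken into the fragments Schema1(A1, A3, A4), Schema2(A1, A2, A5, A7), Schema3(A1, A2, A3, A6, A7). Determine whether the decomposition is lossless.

Chase test. Columns are A1, A2, A3, A4, A5, A6, A7; row i has aⱼ where attribute j ∈ Schemai, else bᵢⱼ.
Initial tableau (one row per fragment):
  row 1: a1 b12 a3 a4 b15 b16 b17
  row 2: a1 a2 b23 b24 a5 b26 a7
  row 3: a1 a2 a3 b34 b35 a6 a7
Rows 1 and 2 agree on A1; apply A1→A4 and equate their A4 entries.
Rows 1 and 3 agree on A1; apply A1→A4 and equate their A4 entries.
Rows 1 and 2 agree on A4; apply A4→A5 and equate their A5 entries.
Rows 1 and 3 agree on A4; apply A4→A5 and equate their A5 entries.
Row 3 is now all distinguished symbols — the join is lossless.

Yes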